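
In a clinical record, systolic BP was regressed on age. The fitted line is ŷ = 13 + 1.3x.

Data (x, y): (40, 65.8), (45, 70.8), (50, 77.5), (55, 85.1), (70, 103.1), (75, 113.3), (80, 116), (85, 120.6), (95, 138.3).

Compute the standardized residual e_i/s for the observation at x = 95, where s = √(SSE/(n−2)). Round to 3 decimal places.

x=40: ŷ = 13 + 1.3·40 = 65; e = 65.8 − 65 = 0.8
x=45: ŷ = 13 + 1.3·45 = 71.5; e = 70.8 − 71.5 = -0.7
x=50: ŷ = 13 + 1.3·50 = 78; e = 77.5 − 78 = -0.5
x=55: ŷ = 13 + 1.3·55 = 84.5; e = 85.1 − 84.5 = 0.6
x=70: ŷ = 13 + 1.3·70 = 104; e = 103.1 − 104 = -0.9
x=75: ŷ = 13 + 1.3·75 = 110.5; e = 113.3 − 110.5 = 2.8
x=80: ŷ = 13 + 1.3·80 = 117; e = 116 − 117 = -1
x=85: ŷ = 13 + 1.3·85 = 123.5; e = 120.6 − 123.5 = -2.9
x=95: ŷ = 13 + 1.3·95 = 136.5; e = 138.3 − 136.5 = 1.8
SSE = 0.64 + 0.49 + 0.25 + 0.36 + 0.81 + 7.84 + 1 + 8.41 + 3.24 = 23.04
s = √(23.04/7) = 1.81423
e/s = 1.8 / 1.81423 = 0.992

0.992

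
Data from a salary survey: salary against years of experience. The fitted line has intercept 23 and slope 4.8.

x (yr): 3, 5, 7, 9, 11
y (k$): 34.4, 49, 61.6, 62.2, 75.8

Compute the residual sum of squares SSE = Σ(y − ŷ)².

SSE = 54

x=3: ŷ = 23 + 4.8·3 = 37.4; r = 34.4 − 37.4 = -3
x=5: ŷ = 23 + 4.8·5 = 47; r = 49 − 47 = 2
x=7: ŷ = 23 + 4.8·7 = 56.6; r = 61.6 − 56.6 = 5
x=9: ŷ = 23 + 4.8·9 = 66.2; r = 62.2 − 66.2 = -4
x=11: ŷ = 23 + 4.8·11 = 75.8; r = 75.8 − 75.8 = 0
SSE = 9 + 4 + 25 + 16 + 0 = 54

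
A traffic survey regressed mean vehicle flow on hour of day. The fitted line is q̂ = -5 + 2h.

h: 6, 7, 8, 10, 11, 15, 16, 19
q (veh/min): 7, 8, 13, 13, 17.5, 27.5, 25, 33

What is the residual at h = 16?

q̂ = -5 + 2·16 = 27
e = 25 − 27 = -2

e = -2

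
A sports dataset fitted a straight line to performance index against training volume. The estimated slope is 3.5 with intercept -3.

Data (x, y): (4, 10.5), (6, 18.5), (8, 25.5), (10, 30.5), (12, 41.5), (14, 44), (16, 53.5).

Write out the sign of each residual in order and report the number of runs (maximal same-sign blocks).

6 runs

x=4: ŷ = -3 + 3.5·4 = 11; r = 10.5 − 11 = -0.5
x=6: ŷ = -3 + 3.5·6 = 18; r = 18.5 − 18 = 0.5
x=8: ŷ = -3 + 3.5·8 = 25; r = 25.5 − 25 = 0.5
x=10: ŷ = -3 + 3.5·10 = 32; r = 30.5 − 32 = -1.5
x=12: ŷ = -3 + 3.5·12 = 39; r = 41.5 − 39 = 2.5
x=14: ŷ = -3 + 3.5·14 = 46; r = 44 − 46 = -2
x=16: ŷ = -3 + 3.5·16 = 53; r = 53.5 − 53 = 0.5
Signs: − + + − + − +
Runs: −×1, +×2, −×1, +×1, −×1, +×1 → 6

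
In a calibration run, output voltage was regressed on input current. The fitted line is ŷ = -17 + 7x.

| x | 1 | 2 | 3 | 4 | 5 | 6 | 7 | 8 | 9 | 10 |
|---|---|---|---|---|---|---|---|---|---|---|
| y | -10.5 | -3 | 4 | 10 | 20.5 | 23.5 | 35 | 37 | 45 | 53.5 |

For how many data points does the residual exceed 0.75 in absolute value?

x=1: ŷ = -17 + 7·1 = -10; e = -10.5 − (-10) = -0.5
x=2: ŷ = -17 + 7·2 = -3; e = -3 − (-3) = 0
x=3: ŷ = -17 + 7·3 = 4; e = 4 − 4 = 0
x=4: ŷ = -17 + 7·4 = 11; e = 10 − 11 = -1
x=5: ŷ = -17 + 7·5 = 18; e = 20.5 − 18 = 2.5
x=6: ŷ = -17 + 7·6 = 25; e = 23.5 − 25 = -1.5
x=7: ŷ = -17 + 7·7 = 32; e = 35 − 32 = 3
x=8: ŷ = -17 + 7·8 = 39; e = 37 − 39 = -2
x=9: ŷ = -17 + 7·9 = 46; e = 45 − 46 = -1
x=10: ŷ = -17 + 7·10 = 53; e = 53.5 − 53 = 0.5
|e| > 0.75: x=4 (|e|=1), x=5 (|e|=2.5), x=6 (|e|=1.5), x=7 (|e|=3), x=8 (|e|=2), x=9 (|e|=1) → 6

6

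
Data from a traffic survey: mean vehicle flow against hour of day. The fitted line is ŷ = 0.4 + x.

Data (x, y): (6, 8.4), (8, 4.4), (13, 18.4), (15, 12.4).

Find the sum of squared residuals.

x=6: ŷ = 0.4 + 6 = 6.4; r = 8.4 − 6.4 = 2
x=8: ŷ = 0.4 + 8 = 8.4; r = 4.4 − 8.4 = -4
x=13: ŷ = 0.4 + 13 = 13.4; r = 18.4 − 13.4 = 5
x=15: ŷ = 0.4 + 15 = 15.4; r = 12.4 − 15.4 = -3
SSE = 4 + 16 + 25 + 9 = 54

SSE = 54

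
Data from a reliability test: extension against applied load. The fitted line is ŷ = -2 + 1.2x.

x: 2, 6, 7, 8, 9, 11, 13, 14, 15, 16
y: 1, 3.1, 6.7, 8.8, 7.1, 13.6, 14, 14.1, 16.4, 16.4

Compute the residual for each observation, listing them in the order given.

x=2: ŷ = -2 + 1.2·2 = 0.4; r = 1 − 0.4 = 0.6
x=6: ŷ = -2 + 1.2·6 = 5.2; r = 3.1 − 5.2 = -2.1
x=7: ŷ = -2 + 1.2·7 = 6.4; r = 6.7 − 6.4 = 0.3
x=8: ŷ = -2 + 1.2·8 = 7.6; r = 8.8 − 7.6 = 1.2
x=9: ŷ = -2 + 1.2·9 = 8.8; r = 7.1 − 8.8 = -1.7
x=11: ŷ = -2 + 1.2·11 = 11.2; r = 13.6 − 11.2 = 2.4
x=13: ŷ = -2 + 1.2·13 = 13.6; r = 14 − 13.6 = 0.4
x=14: ŷ = -2 + 1.2·14 = 14.8; r = 14.1 − 14.8 = -0.7
x=15: ŷ = -2 + 1.2·15 = 16; r = 16.4 − 16 = 0.4
x=16: ŷ = -2 + 1.2·16 = 17.2; r = 16.4 − 17.2 = -0.8

0.6, -2.1, 0.3, 1.2, -1.7, 2.4, 0.4, -0.7, 0.4, -0.8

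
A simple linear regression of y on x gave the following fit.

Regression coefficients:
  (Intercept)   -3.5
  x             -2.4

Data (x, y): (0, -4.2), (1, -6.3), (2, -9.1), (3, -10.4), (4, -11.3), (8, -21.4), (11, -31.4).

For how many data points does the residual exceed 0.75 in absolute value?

x=0: ŷ = -3.5 − 2.4·0 = -3.5; r = -4.2 − (-3.5) = -0.7
x=1: ŷ = -3.5 − 2.4·1 = -5.9; r = -6.3 − (-5.9) = -0.4
x=2: ŷ = -3.5 − 2.4·2 = -8.3; r = -9.1 − (-8.3) = -0.8
x=3: ŷ = -3.5 − 2.4·3 = -10.7; r = -10.4 − (-10.7) = 0.3
x=4: ŷ = -3.5 − 2.4·4 = -13.1; r = -11.3 − (-13.1) = 1.8
x=8: ŷ = -3.5 − 2.4·8 = -22.7; r = -21.4 − (-22.7) = 1.3
x=11: ŷ = -3.5 − 2.4·11 = -29.9; r = -31.4 − (-29.9) = -1.5
|r| > 0.75: x=2 (|r|=0.8), x=4 (|r|=1.8), x=8 (|r|=1.3), x=11 (|r|=1.5) → 4

4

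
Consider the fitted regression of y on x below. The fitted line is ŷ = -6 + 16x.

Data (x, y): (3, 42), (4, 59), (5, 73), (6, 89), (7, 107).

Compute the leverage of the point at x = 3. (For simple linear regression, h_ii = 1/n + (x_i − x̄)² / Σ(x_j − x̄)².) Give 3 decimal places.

h = 0.600

x̄ = (3 + 4 + 5 + 6 + 7)/5 = 5
Σ(x − x̄)² = 4 + 1 + 0 + 1 + 4 = 10
h = 1/5 + (-2)²/10 = 0.2 + 0.4 = 0.600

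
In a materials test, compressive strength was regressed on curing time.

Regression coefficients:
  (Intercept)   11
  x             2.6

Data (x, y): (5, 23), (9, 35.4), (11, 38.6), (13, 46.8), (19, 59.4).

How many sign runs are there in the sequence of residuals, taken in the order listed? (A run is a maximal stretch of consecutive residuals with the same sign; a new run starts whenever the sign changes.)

5 runs

x=5: ŷ = 11 + 2.6·5 = 24; r = 23 − 24 = -1
x=9: ŷ = 11 + 2.6·9 = 34.4; r = 35.4 − 34.4 = 1
x=11: ŷ = 11 + 2.6·11 = 39.6; r = 38.6 − 39.6 = -1
x=13: ŷ = 11 + 2.6·13 = 44.8; r = 46.8 − 44.8 = 2
x=19: ŷ = 11 + 2.6·19 = 60.4; r = 59.4 − 60.4 = -1
Signs: − + − + −
Runs: −×1, +×1, −×1, +×1, −×1 → 5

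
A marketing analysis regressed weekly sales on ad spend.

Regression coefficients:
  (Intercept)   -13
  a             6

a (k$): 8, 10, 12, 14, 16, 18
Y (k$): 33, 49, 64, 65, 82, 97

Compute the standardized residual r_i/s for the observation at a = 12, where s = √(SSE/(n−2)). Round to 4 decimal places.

1.1625

a=8: Ŷ = -13 + 6·8 = 35; r = 33 − 35 = -2
a=10: Ŷ = -13 + 6·10 = 47; r = 49 − 47 = 2
a=12: Ŷ = -13 + 6·12 = 59; r = 64 − 59 = 5
a=14: Ŷ = -13 + 6·14 = 71; r = 65 − 71 = -6
a=16: Ŷ = -13 + 6·16 = 83; r = 82 − 83 = -1
a=18: Ŷ = -13 + 6·18 = 95; r = 97 − 95 = 2
SSE = 4 + 4 + 25 + 36 + 1 + 4 = 74
s = √(74/4) = 4.30116
r/s = 5 / 4.30116 = 1.1625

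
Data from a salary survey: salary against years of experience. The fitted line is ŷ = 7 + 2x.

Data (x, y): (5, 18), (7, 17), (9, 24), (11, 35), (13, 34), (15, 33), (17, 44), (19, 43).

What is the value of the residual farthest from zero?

x=5: ŷ = 7 + 2·5 = 17; e = 18 − 17 = 1
x=7: ŷ = 7 + 2·7 = 21; e = 17 − 21 = -4
x=9: ŷ = 7 + 2·9 = 25; e = 24 − 25 = -1
x=11: ŷ = 7 + 2·11 = 29; e = 35 − 29 = 6
x=13: ŷ = 7 + 2·13 = 33; e = 34 − 33 = 1
x=15: ŷ = 7 + 2·15 = 37; e = 33 − 37 = -4
x=17: ŷ = 7 + 2·17 = 41; e = 44 − 41 = 3
x=19: ŷ = 7 + 2·19 = 45; e = 43 − 45 = -2
Largest |e| is 6 at x = 11, residual 6.

e = 6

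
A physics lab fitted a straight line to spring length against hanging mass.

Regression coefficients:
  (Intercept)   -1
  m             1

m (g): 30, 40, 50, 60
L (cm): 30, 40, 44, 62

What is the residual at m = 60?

L̂ = -1 + 60 = 59
e = 62 − 59 = 3

e = 3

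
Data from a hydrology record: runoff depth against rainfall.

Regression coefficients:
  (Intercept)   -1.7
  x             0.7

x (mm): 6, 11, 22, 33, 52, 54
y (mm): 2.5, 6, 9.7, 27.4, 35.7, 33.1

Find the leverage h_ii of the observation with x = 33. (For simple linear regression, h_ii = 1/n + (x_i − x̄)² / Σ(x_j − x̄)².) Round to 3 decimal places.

h = 0.172

x̄ = (6 + 11 + 22 + 33 + 52 + 54)/6 = 29.6667
Σ(x − x̄)² = 560.111 + 348.444 + 58.7778 + 11.1111 + 498.778 + 592.111 = 2069.33
h = 1/6 + (3.33333)²/2069.33 = 0.166667 + 0.00536942 = 0.172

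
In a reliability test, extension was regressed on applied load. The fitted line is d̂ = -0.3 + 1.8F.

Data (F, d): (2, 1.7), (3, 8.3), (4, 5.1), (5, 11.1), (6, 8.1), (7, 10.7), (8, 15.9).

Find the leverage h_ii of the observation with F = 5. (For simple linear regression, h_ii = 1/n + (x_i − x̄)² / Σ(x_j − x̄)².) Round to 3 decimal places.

h = 0.143

F̄ = (2 + 3 + 4 + 5 + 6 + 7 + 8)/7 = 5
Σ(F − F̄)² = 9 + 4 + 1 + 0 + 1 + 4 + 9 = 28
h = 1/7 + (0)²/28 = 0.142857 + 0 = 0.143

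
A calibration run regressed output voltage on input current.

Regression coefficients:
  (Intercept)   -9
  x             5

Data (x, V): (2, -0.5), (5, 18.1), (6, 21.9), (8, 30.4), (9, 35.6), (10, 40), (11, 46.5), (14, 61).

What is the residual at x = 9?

e = -0.4

V̂ = -9 + 5·9 = 36
e = 35.6 − 36 = -0.4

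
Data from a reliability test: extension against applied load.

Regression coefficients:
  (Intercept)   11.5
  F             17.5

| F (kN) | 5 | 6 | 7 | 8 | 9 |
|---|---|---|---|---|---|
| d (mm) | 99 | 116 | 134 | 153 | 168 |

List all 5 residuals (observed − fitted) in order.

0, -0.5, 0, 1.5, -1

F=5: ŷ = 11.5 + 17.5·5 = 99; r = 99 − 99 = 0
F=6: ŷ = 11.5 + 17.5·6 = 116.5; r = 116 − 116.5 = -0.5
F=7: ŷ = 11.5 + 17.5·7 = 134; r = 134 − 134 = 0
F=8: ŷ = 11.5 + 17.5·8 = 151.5; r = 153 − 151.5 = 1.5
F=9: ŷ = 11.5 + 17.5·9 = 169; r = 168 − 169 = -1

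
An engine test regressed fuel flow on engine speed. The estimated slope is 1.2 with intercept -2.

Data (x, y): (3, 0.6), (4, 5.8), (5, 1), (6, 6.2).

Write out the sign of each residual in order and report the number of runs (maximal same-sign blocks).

x=3: ŷ = -2 + 1.2·3 = 1.6; e = 0.6 − 1.6 = -1
x=4: ŷ = -2 + 1.2·4 = 2.8; e = 5.8 − 2.8 = 3
x=5: ŷ = -2 + 1.2·5 = 4; e = 1 − 4 = -3
x=6: ŷ = -2 + 1.2·6 = 5.2; e = 6.2 − 5.2 = 1
Signs: − + − +
Runs: −×1, +×1, −×1, +×1 → 4

4 runs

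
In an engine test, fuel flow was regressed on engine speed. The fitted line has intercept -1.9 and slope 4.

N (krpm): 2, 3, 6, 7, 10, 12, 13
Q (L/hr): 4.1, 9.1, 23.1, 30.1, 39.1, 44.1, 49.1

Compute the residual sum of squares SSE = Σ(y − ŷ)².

N=2: ŷ = -1.9 + 4·2 = 6.1; e = 4.1 − 6.1 = -2
N=3: ŷ = -1.9 + 4·3 = 10.1; e = 9.1 − 10.1 = -1
N=6: ŷ = -1.9 + 4·6 = 22.1; e = 23.1 − 22.1 = 1
N=7: ŷ = -1.9 + 4·7 = 26.1; e = 30.1 − 26.1 = 4
N=10: ŷ = -1.9 + 4·10 = 38.1; e = 39.1 − 38.1 = 1
N=12: ŷ = -1.9 + 4·12 = 46.1; e = 44.1 − 46.1 = -2
N=13: ŷ = -1.9 + 4·13 = 50.1; e = 49.1 − 50.1 = -1
SSE = 4 + 1 + 1 + 16 + 1 + 4 + 1 = 28

SSE = 28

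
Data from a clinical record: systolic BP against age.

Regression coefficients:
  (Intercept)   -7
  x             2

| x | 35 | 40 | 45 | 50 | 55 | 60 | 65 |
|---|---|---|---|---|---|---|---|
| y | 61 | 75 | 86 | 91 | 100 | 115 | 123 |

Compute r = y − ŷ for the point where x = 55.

r = -3

ŷ = -7 + 2·55 = 103
r = 100 − 103 = -3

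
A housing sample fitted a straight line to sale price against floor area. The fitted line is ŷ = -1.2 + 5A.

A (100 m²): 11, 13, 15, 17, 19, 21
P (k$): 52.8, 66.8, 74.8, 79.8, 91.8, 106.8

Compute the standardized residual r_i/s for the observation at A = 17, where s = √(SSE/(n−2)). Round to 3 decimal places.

-1.265

A=11: ŷ = -1.2 + 5·11 = 53.8; r = 52.8 − 53.8 = -1
A=13: ŷ = -1.2 + 5·13 = 63.8; r = 66.8 − 63.8 = 3
A=15: ŷ = -1.2 + 5·15 = 73.8; r = 74.8 − 73.8 = 1
A=17: ŷ = -1.2 + 5·17 = 83.8; r = 79.8 − 83.8 = -4
A=19: ŷ = -1.2 + 5·19 = 93.8; r = 91.8 − 93.8 = -2
A=21: ŷ = -1.2 + 5·21 = 103.8; r = 106.8 − 103.8 = 3
SSE = 1 + 9 + 1 + 16 + 4 + 9 = 40
s = √(40/4) = 3.16228
r/s = -4 / 3.16228 = -1.265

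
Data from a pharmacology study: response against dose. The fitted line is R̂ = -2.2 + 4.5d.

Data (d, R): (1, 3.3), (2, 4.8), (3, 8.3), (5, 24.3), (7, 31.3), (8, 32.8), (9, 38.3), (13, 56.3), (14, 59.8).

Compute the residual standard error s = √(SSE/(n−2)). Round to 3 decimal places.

d=1: R̂ = -2.2 + 4.5·1 = 2.3; e = 3.3 − 2.3 = 1
d=2: R̂ = -2.2 + 4.5·2 = 6.8; e = 4.8 − 6.8 = -2
d=3: R̂ = -2.2 + 4.5·3 = 11.3; e = 8.3 − 11.3 = -3
d=5: R̂ = -2.2 + 4.5·5 = 20.3; e = 24.3 − 20.3 = 4
d=7: R̂ = -2.2 + 4.5·7 = 29.3; e = 31.3 − 29.3 = 2
d=8: R̂ = -2.2 + 4.5·8 = 33.8; e = 32.8 − 33.8 = -1
d=9: R̂ = -2.2 + 4.5·9 = 38.3; e = 38.3 − 38.3 = 0
d=13: R̂ = -2.2 + 4.5·13 = 56.3; e = 56.3 − 56.3 = 0
d=14: R̂ = -2.2 + 4.5·14 = 60.8; e = 59.8 − 60.8 = -1
SSE = 1 + 4 + 9 + 16 + 4 + 1 + 0 + 0 + 1 = 36
s = √(36/7) = √5.14286 ≈ 2.268

s = 2.268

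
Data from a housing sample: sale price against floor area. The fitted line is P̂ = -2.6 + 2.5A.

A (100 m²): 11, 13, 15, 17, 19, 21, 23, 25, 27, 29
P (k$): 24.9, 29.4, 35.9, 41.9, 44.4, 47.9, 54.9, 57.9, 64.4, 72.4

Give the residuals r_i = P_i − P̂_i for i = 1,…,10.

0, -0.5, 1, 2, -0.5, -2, 0, -2, -0.5, 2.5

A=11: P̂ = -2.6 + 2.5·11 = 24.9; r = 24.9 − 24.9 = 0
A=13: P̂ = -2.6 + 2.5·13 = 29.9; r = 29.4 − 29.9 = -0.5
A=15: P̂ = -2.6 + 2.5·15 = 34.9; r = 35.9 − 34.9 = 1
A=17: P̂ = -2.6 + 2.5·17 = 39.9; r = 41.9 − 39.9 = 2
A=19: P̂ = -2.6 + 2.5·19 = 44.9; r = 44.4 − 44.9 = -0.5
A=21: P̂ = -2.6 + 2.5·21 = 49.9; r = 47.9 − 49.9 = -2
A=23: P̂ = -2.6 + 2.5·23 = 54.9; r = 54.9 − 54.9 = 0
A=25: P̂ = -2.6 + 2.5·25 = 59.9; r = 57.9 − 59.9 = -2
A=27: P̂ = -2.6 + 2.5·27 = 64.9; r = 64.4 − 64.9 = -0.5
A=29: P̂ = -2.6 + 2.5·29 = 69.9; r = 72.4 − 69.9 = 2.5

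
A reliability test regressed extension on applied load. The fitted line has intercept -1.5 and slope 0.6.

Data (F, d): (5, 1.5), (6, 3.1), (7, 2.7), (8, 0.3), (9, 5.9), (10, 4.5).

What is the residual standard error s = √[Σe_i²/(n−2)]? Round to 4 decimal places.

s = 1.8708

F=5: ŷ = -1.5 + 0.6·5 = 1.5; e = 1.5 − 1.5 = 0
F=6: ŷ = -1.5 + 0.6·6 = 2.1; e = 3.1 − 2.1 = 1
F=7: ŷ = -1.5 + 0.6·7 = 2.7; e = 2.7 − 2.7 = 0
F=8: ŷ = -1.5 + 0.6·8 = 3.3; e = 0.3 − 3.3 = -3
F=9: ŷ = -1.5 + 0.6·9 = 3.9; e = 5.9 − 3.9 = 2
F=10: ŷ = -1.5 + 0.6·10 = 4.5; e = 4.5 − 4.5 = 0
SSE = 0 + 1 + 0 + 9 + 4 + 0 = 14
s = √(14/4) = √3.5 ≈ 1.8708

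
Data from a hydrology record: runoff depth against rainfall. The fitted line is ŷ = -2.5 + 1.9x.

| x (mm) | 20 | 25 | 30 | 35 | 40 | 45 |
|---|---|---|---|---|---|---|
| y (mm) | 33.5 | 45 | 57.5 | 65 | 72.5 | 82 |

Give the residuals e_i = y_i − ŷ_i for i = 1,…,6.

-2, 0, 3, 1, -1, -1

x=20: ŷ = -2.5 + 1.9·20 = 35.5; e = 33.5 − 35.5 = -2
x=25: ŷ = -2.5 + 1.9·25 = 45; e = 45 − 45 = 0
x=30: ŷ = -2.5 + 1.9·30 = 54.5; e = 57.5 − 54.5 = 3
x=35: ŷ = -2.5 + 1.9·35 = 64; e = 65 − 64 = 1
x=40: ŷ = -2.5 + 1.9·40 = 73.5; e = 72.5 − 73.5 = -1
x=45: ŷ = -2.5 + 1.9·45 = 83; e = 82 − 83 = -1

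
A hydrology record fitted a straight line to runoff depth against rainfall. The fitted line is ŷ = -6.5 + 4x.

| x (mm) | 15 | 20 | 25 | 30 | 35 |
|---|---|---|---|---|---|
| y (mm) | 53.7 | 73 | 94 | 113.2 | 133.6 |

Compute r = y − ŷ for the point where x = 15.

r = 0.2

ŷ = -6.5 + 4·15 = 53.5
r = 53.7 − 53.5 = 0.2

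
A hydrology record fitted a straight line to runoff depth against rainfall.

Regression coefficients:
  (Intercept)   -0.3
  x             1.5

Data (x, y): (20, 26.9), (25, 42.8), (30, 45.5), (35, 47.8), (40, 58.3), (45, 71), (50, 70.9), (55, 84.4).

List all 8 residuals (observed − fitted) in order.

x=20: ŷ = -0.3 + 1.5·20 = 29.7; r = 26.9 − 29.7 = -2.8
x=25: ŷ = -0.3 + 1.5·25 = 37.2; r = 42.8 − 37.2 = 5.6
x=30: ŷ = -0.3 + 1.5·30 = 44.7; r = 45.5 − 44.7 = 0.8
x=35: ŷ = -0.3 + 1.5·35 = 52.2; r = 47.8 − 52.2 = -4.4
x=40: ŷ = -0.3 + 1.5·40 = 59.7; r = 58.3 − 59.7 = -1.4
x=45: ŷ = -0.3 + 1.5·45 = 67.2; r = 71 − 67.2 = 3.8
x=50: ŷ = -0.3 + 1.5·50 = 74.7; r = 70.9 − 74.7 = -3.8
x=55: ŷ = -0.3 + 1.5·55 = 82.2; r = 84.4 − 82.2 = 2.2

-2.8, 5.6, 0.8, -4.4, -1.4, 3.8, -3.8, 2.2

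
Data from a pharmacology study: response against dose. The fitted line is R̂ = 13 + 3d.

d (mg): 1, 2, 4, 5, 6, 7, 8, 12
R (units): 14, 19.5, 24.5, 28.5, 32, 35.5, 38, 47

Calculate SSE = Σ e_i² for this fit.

d=1: R̂ = 13 + 3·1 = 16; e = 14 − 16 = -2
d=2: R̂ = 13 + 3·2 = 19; e = 19.5 − 19 = 0.5
d=4: R̂ = 13 + 3·4 = 25; e = 24.5 − 25 = -0.5
d=5: R̂ = 13 + 3·5 = 28; e = 28.5 − 28 = 0.5
d=6: R̂ = 13 + 3·6 = 31; e = 32 − 31 = 1
d=7: R̂ = 13 + 3·7 = 34; e = 35.5 − 34 = 1.5
d=8: R̂ = 13 + 3·8 = 37; e = 38 − 37 = 1
d=12: R̂ = 13 + 3·12 = 49; e = 47 − 49 = -2
SSE = 4 + 0.25 + 0.25 + 0.25 + 1 + 2.25 + 1 + 4 = 13

SSE = 13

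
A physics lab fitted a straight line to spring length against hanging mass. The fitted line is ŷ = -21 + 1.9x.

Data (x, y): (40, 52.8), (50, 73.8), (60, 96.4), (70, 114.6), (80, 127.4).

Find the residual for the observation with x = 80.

ŷ = -21 + 1.9·80 = 131
e = 127.4 − 131 = -3.6

e = -3.6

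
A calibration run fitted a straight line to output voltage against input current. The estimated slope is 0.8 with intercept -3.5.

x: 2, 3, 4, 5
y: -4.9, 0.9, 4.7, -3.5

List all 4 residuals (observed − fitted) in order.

x=2: ŷ = -3.5 + 0.8·2 = -1.9; e = -4.9 − (-1.9) = -3
x=3: ŷ = -3.5 + 0.8·3 = -1.1; e = 0.9 − (-1.1) = 2
x=4: ŷ = -3.5 + 0.8·4 = -0.3; e = 4.7 − (-0.3) = 5
x=5: ŷ = -3.5 + 0.8·5 = 0.5; e = -3.5 − 0.5 = -4

-3, 2, 5, -4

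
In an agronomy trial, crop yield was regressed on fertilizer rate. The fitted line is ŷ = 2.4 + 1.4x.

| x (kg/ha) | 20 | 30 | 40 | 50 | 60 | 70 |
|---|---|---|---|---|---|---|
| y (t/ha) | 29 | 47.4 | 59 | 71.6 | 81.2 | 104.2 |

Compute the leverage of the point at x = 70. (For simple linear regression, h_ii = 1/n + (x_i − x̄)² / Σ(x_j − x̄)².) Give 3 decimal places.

h = 0.524

x̄ = (20 + 30 + 40 + 50 + 60 + 70)/6 = 45
Σ(x − x̄)² = 625 + 225 + 25 + 25 + 225 + 625 = 1750
h = 1/6 + (25)²/1750 = 0.166667 + 0.357143 = 0.524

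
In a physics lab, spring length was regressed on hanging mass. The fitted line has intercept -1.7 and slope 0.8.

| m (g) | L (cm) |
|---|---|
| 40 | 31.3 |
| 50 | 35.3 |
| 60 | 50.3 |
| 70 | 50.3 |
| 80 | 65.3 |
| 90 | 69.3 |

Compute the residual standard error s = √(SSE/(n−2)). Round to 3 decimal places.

s = 3.606

m=40: L̂ = -1.7 + 0.8·40 = 30.3; r = 31.3 − 30.3 = 1
m=50: L̂ = -1.7 + 0.8·50 = 38.3; r = 35.3 − 38.3 = -3
m=60: L̂ = -1.7 + 0.8·60 = 46.3; r = 50.3 − 46.3 = 4
m=70: L̂ = -1.7 + 0.8·70 = 54.3; r = 50.3 − 54.3 = -4
m=80: L̂ = -1.7 + 0.8·80 = 62.3; r = 65.3 − 62.3 = 3
m=90: L̂ = -1.7 + 0.8·90 = 70.3; r = 69.3 − 70.3 = -1
SSE = 1 + 9 + 16 + 16 + 9 + 1 = 52
s = √(52/4) = √13 ≈ 3.606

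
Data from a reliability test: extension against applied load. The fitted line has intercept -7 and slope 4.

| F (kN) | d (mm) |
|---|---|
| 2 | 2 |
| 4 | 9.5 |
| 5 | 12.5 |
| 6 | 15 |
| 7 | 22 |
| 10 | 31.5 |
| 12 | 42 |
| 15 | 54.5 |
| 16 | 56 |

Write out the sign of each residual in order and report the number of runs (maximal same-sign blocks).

6 runs

F=2: d̂ = -7 + 4·2 = 1; e = 2 − 1 = 1
F=4: d̂ = -7 + 4·4 = 9; e = 9.5 − 9 = 0.5
F=5: d̂ = -7 + 4·5 = 13; e = 12.5 − 13 = -0.5
F=6: d̂ = -7 + 4·6 = 17; e = 15 − 17 = -2
F=7: d̂ = -7 + 4·7 = 21; e = 22 − 21 = 1
F=10: d̂ = -7 + 4·10 = 33; e = 31.5 − 33 = -1.5
F=12: d̂ = -7 + 4·12 = 41; e = 42 − 41 = 1
F=15: d̂ = -7 + 4·15 = 53; e = 54.5 − 53 = 1.5
F=16: d̂ = -7 + 4·16 = 57; e = 56 − 57 = -1
Signs: + + − − + − + + −
Runs: +×2, −×2, +×1, −×1, +×2, −×1 → 6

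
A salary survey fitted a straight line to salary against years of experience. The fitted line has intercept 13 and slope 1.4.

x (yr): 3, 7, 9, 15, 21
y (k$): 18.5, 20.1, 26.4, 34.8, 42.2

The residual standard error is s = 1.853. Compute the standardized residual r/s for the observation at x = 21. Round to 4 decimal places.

-0.1079

ŷ = 13 + 1.4·21 = 42.4
r = 42.2 − 42.4 = -0.2
r/s = -0.2 / 1.853 = -0.1079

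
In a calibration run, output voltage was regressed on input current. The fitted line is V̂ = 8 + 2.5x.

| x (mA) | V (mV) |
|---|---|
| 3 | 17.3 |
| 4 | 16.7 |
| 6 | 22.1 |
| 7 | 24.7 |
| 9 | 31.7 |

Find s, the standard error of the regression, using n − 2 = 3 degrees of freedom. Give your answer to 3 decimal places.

s = 1.615

x=3: V̂ = 8 + 2.5·3 = 15.5; r = 17.3 − 15.5 = 1.8
x=4: V̂ = 8 + 2.5·4 = 18; r = 16.7 − 18 = -1.3
x=6: V̂ = 8 + 2.5·6 = 23; r = 22.1 − 23 = -0.9
x=7: V̂ = 8 + 2.5·7 = 25.5; r = 24.7 − 25.5 = -0.8
x=9: V̂ = 8 + 2.5·9 = 30.5; r = 31.7 − 30.5 = 1.2
SSE = 3.24 + 1.69 + 0.81 + 0.64 + 1.44 = 7.82
s = √(7.82/3) = √2.60667 ≈ 1.615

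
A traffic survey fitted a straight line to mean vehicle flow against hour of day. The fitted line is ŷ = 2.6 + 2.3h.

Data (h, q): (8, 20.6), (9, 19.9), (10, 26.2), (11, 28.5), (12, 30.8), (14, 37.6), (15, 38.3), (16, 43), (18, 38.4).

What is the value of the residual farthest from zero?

r = -5.6

h=8: ŷ = 2.6 + 2.3·8 = 21; r = 20.6 − 21 = -0.4
h=9: ŷ = 2.6 + 2.3·9 = 23.3; r = 19.9 − 23.3 = -3.4
h=10: ŷ = 2.6 + 2.3·10 = 25.6; r = 26.2 − 25.6 = 0.6
h=11: ŷ = 2.6 + 2.3·11 = 27.9; r = 28.5 − 27.9 = 0.6
h=12: ŷ = 2.6 + 2.3·12 = 30.2; r = 30.8 − 30.2 = 0.6
h=14: ŷ = 2.6 + 2.3·14 = 34.8; r = 37.6 − 34.8 = 2.8
h=15: ŷ = 2.6 + 2.3·15 = 37.1; r = 38.3 − 37.1 = 1.2
h=16: ŷ = 2.6 + 2.3·16 = 39.4; r = 43 − 39.4 = 3.6
h=18: ŷ = 2.6 + 2.3·18 = 44; r = 38.4 − 44 = -5.6
Largest |r| is 5.6 at h = 18, residual -5.6.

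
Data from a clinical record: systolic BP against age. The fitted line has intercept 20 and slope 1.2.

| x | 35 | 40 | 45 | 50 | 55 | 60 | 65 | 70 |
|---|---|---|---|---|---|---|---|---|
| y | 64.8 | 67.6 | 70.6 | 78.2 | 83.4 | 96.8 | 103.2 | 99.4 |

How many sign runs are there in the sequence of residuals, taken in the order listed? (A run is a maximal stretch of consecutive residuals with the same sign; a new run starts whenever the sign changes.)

x=35: ŷ = 20 + 1.2·35 = 62; e = 64.8 − 62 = 2.8
x=40: ŷ = 20 + 1.2·40 = 68; e = 67.6 − 68 = -0.4
x=45: ŷ = 20 + 1.2·45 = 74; e = 70.6 − 74 = -3.4
x=50: ŷ = 20 + 1.2·50 = 80; e = 78.2 − 80 = -1.8
x=55: ŷ = 20 + 1.2·55 = 86; e = 83.4 − 86 = -2.6
x=60: ŷ = 20 + 1.2·60 = 92; e = 96.8 − 92 = 4.8
x=65: ŷ = 20 + 1.2·65 = 98; e = 103.2 − 98 = 5.2
x=70: ŷ = 20 + 1.2·70 = 104; e = 99.4 − 104 = -4.6
Signs: + − − − − + + −
Runs: +×1, −×4, +×2, −×1 → 4

4 runs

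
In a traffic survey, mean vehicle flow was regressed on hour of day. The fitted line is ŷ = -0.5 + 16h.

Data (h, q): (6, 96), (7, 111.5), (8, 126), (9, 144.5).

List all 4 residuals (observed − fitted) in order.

0.5, 0, -1.5, 1

h=6: ŷ = -0.5 + 16·6 = 95.5; e = 96 − 95.5 = 0.5
h=7: ŷ = -0.5 + 16·7 = 111.5; e = 111.5 − 111.5 = 0
h=8: ŷ = -0.5 + 16·8 = 127.5; e = 126 − 127.5 = -1.5
h=9: ŷ = -0.5 + 16·9 = 143.5; e = 144.5 − 143.5 = 1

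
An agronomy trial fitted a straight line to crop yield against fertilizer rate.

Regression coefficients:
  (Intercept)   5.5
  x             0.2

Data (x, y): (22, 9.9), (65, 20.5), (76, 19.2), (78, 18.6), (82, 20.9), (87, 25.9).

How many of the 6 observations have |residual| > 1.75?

x=22: ŷ = 5.5 + 0.2·22 = 9.9; e = 9.9 − 9.9 = 0
x=65: ŷ = 5.5 + 0.2·65 = 18.5; e = 20.5 − 18.5 = 2
x=76: ŷ = 5.5 + 0.2·76 = 20.7; e = 19.2 − 20.7 = -1.5
x=78: ŷ = 5.5 + 0.2·78 = 21.1; e = 18.6 − 21.1 = -2.5
x=82: ŷ = 5.5 + 0.2·82 = 21.9; e = 20.9 − 21.9 = -1
x=87: ŷ = 5.5 + 0.2·87 = 22.9; e = 25.9 − 22.9 = 3
|e| > 1.75: x=65 (|e|=2), x=78 (|e|=2.5), x=87 (|e|=3) → 3

3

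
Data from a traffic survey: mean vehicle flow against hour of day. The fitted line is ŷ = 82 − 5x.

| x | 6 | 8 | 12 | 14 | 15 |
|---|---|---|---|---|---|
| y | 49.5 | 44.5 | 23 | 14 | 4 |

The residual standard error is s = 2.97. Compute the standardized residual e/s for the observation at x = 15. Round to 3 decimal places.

-1.010

ŷ = 82 − 5·15 = 7
e = 4 − 7 = -3
e/s = -3 / 2.97 = -1.010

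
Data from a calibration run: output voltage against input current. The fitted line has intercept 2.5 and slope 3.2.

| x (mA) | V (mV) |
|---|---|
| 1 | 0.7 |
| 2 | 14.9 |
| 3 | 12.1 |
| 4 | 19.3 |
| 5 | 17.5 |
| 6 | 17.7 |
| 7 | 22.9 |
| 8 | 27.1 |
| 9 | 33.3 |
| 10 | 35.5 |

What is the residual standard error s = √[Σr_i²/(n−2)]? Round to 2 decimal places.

x=1: V̂ = 2.5 + 3.2·1 = 5.7; r = 0.7 − 5.7 = -5
x=2: V̂ = 2.5 + 3.2·2 = 8.9; r = 14.9 − 8.9 = 6
x=3: V̂ = 2.5 + 3.2·3 = 12.1; r = 12.1 − 12.1 = 0
x=4: V̂ = 2.5 + 3.2·4 = 15.3; r = 19.3 − 15.3 = 4
x=5: V̂ = 2.5 + 3.2·5 = 18.5; r = 17.5 − 18.5 = -1
x=6: V̂ = 2.5 + 3.2·6 = 21.7; r = 17.7 − 21.7 = -4
x=7: V̂ = 2.5 + 3.2·7 = 24.9; r = 22.9 − 24.9 = -2
x=8: V̂ = 2.5 + 3.2·8 = 28.1; r = 27.1 − 28.1 = -1
x=9: V̂ = 2.5 + 3.2·9 = 31.3; r = 33.3 − 31.3 = 2
x=10: V̂ = 2.5 + 3.2·10 = 34.5; r = 35.5 − 34.5 = 1
SSE = 25 + 36 + 0 + 16 + 1 + 16 + 4 + 1 + 4 + 1 = 104
s = √(104/8) = √13 ≈ 3.61

s = 3.61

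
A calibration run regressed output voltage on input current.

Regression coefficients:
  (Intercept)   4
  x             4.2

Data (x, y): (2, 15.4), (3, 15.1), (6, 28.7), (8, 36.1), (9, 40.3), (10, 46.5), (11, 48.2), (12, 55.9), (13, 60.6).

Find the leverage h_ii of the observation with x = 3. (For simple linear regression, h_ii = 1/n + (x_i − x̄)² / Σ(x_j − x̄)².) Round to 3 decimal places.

x̄ = (2 + 3 + 6 + 8 + 9 + 10 + 11 + 12 + 13)/9 = 8.22222
Σ(x − x̄)² = 38.716 + 27.2716 + 4.93827 + 0.0493827 + 0.604938 + 3.16049 + 7.71605 + 14.2716 + 22.8272 = 119.556
h = 1/9 + (-5.22222)²/119.556 = 0.111111 + 0.228108 = 0.339

h = 0.339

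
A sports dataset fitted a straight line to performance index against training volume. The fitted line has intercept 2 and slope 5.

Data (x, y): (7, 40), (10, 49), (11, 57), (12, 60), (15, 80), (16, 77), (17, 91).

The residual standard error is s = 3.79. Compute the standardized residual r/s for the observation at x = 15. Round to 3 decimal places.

0.792

ŷ = 2 + 5·15 = 77
r = 80 − 77 = 3
r/s = 3 / 3.79 = 0.792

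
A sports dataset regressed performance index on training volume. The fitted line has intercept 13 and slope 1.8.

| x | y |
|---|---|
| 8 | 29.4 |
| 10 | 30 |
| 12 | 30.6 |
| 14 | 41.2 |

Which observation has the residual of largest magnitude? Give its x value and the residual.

x = 12, e = -4

x=8: ŷ = 13 + 1.8·8 = 27.4; e = 29.4 − 27.4 = 2
x=10: ŷ = 13 + 1.8·10 = 31; e = 30 − 31 = -1
x=12: ŷ = 13 + 1.8·12 = 34.6; e = 30.6 − 34.6 = -4
x=14: ŷ = 13 + 1.8·14 = 38.2; e = 41.2 − 38.2 = 3
Largest |e| is 4 at x = 12, residual -4.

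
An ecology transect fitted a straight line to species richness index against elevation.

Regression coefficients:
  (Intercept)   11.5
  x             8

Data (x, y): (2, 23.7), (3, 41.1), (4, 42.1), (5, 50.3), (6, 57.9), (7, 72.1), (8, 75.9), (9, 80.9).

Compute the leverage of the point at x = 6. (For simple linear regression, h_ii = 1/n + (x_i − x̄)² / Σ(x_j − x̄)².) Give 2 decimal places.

h = 0.13

x̄ = (2 + 3 + 4 + 5 + 6 + 7 + 8 + 9)/8 = 5.5
Σ(x − x̄)² = 12.25 + 6.25 + 2.25 + 0.25 + 0.25 + 2.25 + 6.25 + 12.25 = 42
h = 1/8 + (0.5)²/42 = 0.125 + 0.00595238 = 0.13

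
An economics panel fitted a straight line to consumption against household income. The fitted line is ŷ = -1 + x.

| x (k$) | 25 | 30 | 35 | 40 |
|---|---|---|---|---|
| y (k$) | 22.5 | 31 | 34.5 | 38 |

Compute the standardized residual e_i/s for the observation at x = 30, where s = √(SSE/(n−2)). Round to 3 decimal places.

1.033

x=25: ŷ = -1 + 25 = 24; e = 22.5 − 24 = -1.5
x=30: ŷ = -1 + 30 = 29; e = 31 − 29 = 2
x=35: ŷ = -1 + 35 = 34; e = 34.5 − 34 = 0.5
x=40: ŷ = -1 + 40 = 39; e = 38 − 39 = -1
SSE = 2.25 + 4 + 0.25 + 1 = 7.5
s = √(7.5/2) = 1.93649
e/s = 2 / 1.93649 = 1.033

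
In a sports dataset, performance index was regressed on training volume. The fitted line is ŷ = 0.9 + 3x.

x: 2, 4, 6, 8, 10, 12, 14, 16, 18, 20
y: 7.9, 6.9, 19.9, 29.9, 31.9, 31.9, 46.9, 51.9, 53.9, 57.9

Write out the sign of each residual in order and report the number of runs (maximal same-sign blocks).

6 runs

x=2: ŷ = 0.9 + 3·2 = 6.9; e = 7.9 − 6.9 = 1
x=4: ŷ = 0.9 + 3·4 = 12.9; e = 6.9 − 12.9 = -6
x=6: ŷ = 0.9 + 3·6 = 18.9; e = 19.9 − 18.9 = 1
x=8: ŷ = 0.9 + 3·8 = 24.9; e = 29.9 − 24.9 = 5
x=10: ŷ = 0.9 + 3·10 = 30.9; e = 31.9 − 30.9 = 1
x=12: ŷ = 0.9 + 3·12 = 36.9; e = 31.9 − 36.9 = -5
x=14: ŷ = 0.9 + 3·14 = 42.9; e = 46.9 − 42.9 = 4
x=16: ŷ = 0.9 + 3·16 = 48.9; e = 51.9 − 48.9 = 3
x=18: ŷ = 0.9 + 3·18 = 54.9; e = 53.9 − 54.9 = -1
x=20: ŷ = 0.9 + 3·20 = 60.9; e = 57.9 − 60.9 = -3
Signs: + − + + + − + + − −
Runs: +×1, −×1, +×3, −×1, +×2, −×2 → 6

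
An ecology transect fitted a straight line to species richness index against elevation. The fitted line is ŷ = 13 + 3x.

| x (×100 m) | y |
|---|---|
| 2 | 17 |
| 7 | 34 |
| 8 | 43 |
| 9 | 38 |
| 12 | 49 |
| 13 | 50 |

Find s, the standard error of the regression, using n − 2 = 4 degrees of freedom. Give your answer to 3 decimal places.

s = 3.464

x=2: ŷ = 13 + 3·2 = 19; r = 17 − 19 = -2
x=7: ŷ = 13 + 3·7 = 34; r = 34 − 34 = 0
x=8: ŷ = 13 + 3·8 = 37; r = 43 − 37 = 6
x=9: ŷ = 13 + 3·9 = 40; r = 38 − 40 = -2
x=12: ŷ = 13 + 3·12 = 49; r = 49 − 49 = 0
x=13: ŷ = 13 + 3·13 = 52; r = 50 − 52 = -2
SSE = 4 + 0 + 36 + 4 + 0 + 4 = 48
s = √(48/4) = √12 ≈ 3.464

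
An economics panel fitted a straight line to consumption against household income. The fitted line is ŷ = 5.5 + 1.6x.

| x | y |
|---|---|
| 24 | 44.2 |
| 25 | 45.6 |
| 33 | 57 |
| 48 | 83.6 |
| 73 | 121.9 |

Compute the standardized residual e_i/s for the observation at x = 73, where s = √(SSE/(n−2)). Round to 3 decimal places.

x=24: ŷ = 5.5 + 1.6·24 = 43.9; e = 44.2 − 43.9 = 0.3
x=25: ŷ = 5.5 + 1.6·25 = 45.5; e = 45.6 − 45.5 = 0.1
x=33: ŷ = 5.5 + 1.6·33 = 58.3; e = 57 − 58.3 = -1.3
x=48: ŷ = 5.5 + 1.6·48 = 82.3; e = 83.6 − 82.3 = 1.3
x=73: ŷ = 5.5 + 1.6·73 = 122.3; e = 121.9 − 122.3 = -0.4
SSE = 0.09 + 0.01 + 1.69 + 1.69 + 0.16 = 3.64
s = √(3.64/3) = 1.10151
e/s = -0.4 / 1.10151 = -0.363

-0.363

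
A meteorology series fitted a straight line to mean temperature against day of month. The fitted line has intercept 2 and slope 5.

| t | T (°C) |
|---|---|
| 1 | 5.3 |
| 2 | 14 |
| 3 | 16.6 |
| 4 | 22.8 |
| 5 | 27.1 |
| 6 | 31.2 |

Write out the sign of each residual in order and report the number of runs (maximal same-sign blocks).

5 runs

t=1: T̂ = 2 + 5·1 = 7; r = 5.3 − 7 = -1.7
t=2: T̂ = 2 + 5·2 = 12; r = 14 − 12 = 2
t=3: T̂ = 2 + 5·3 = 17; r = 16.6 − 17 = -0.4
t=4: T̂ = 2 + 5·4 = 22; r = 22.8 − 22 = 0.8
t=5: T̂ = 2 + 5·5 = 27; r = 27.1 − 27 = 0.1
t=6: T̂ = 2 + 5·6 = 32; r = 31.2 − 32 = -0.8
Signs: − + − + + −
Runs: −×1, +×1, −×1, +×2, −×1 → 5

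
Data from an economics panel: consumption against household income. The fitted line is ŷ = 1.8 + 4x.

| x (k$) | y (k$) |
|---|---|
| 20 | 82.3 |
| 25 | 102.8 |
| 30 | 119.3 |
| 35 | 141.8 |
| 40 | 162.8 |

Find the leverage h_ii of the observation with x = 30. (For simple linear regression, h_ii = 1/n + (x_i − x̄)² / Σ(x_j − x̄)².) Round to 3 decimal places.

x̄ = (20 + 25 + 30 + 35 + 40)/5 = 30
Σ(x − x̄)² = 100 + 25 + 0 + 25 + 100 = 250
h = 1/5 + (0)²/250 = 0.2 + 0 = 0.200

h = 0.200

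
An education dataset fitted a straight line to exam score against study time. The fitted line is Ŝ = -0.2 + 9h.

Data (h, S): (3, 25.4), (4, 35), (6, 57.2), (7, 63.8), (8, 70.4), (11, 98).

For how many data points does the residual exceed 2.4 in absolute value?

h=3: Ŝ = -0.2 + 9·3 = 26.8; e = 25.4 − 26.8 = -1.4
h=4: Ŝ = -0.2 + 9·4 = 35.8; e = 35 − 35.8 = -0.8
h=6: Ŝ = -0.2 + 9·6 = 53.8; e = 57.2 − 53.8 = 3.4
h=7: Ŝ = -0.2 + 9·7 = 62.8; e = 63.8 − 62.8 = 1
h=8: Ŝ = -0.2 + 9·8 = 71.8; e = 70.4 − 71.8 = -1.4
h=11: Ŝ = -0.2 + 9·11 = 98.8; e = 98 − 98.8 = -0.8
|e| > 2.4: h=6 (|e|=3.4) → 1

1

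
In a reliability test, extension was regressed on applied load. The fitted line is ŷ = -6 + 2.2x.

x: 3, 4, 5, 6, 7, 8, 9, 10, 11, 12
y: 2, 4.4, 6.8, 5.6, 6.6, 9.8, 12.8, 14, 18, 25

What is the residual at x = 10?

e = -2

ŷ = -6 + 2.2·10 = 16
e = 14 − 16 = -2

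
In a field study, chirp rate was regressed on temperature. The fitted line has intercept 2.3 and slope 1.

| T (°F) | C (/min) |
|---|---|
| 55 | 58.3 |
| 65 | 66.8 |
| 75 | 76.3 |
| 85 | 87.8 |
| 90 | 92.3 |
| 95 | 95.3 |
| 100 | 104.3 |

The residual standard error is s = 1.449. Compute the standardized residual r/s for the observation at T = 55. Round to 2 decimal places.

0.69

Ĉ = 2.3 + 55 = 57.3
r = 58.3 − 57.3 = 1
r/s = 1 / 1.449 = 0.69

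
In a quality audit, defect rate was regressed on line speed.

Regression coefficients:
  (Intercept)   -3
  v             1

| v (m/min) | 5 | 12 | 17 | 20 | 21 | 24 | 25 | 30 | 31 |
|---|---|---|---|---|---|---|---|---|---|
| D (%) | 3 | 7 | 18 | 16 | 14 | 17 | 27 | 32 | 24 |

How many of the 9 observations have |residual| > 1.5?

v=5: ŷ = -3 + 5 = 2; r = 3 − 2 = 1
v=12: ŷ = -3 + 12 = 9; r = 7 − 9 = -2
v=17: ŷ = -3 + 17 = 14; r = 18 − 14 = 4
v=20: ŷ = -3 + 20 = 17; r = 16 − 17 = -1
v=21: ŷ = -3 + 21 = 18; r = 14 − 18 = -4
v=24: ŷ = -3 + 24 = 21; r = 17 − 21 = -4
v=25: ŷ = -3 + 25 = 22; r = 27 − 22 = 5
v=30: ŷ = -3 + 30 = 27; r = 32 − 27 = 5
v=31: ŷ = -3 + 31 = 28; r = 24 − 28 = -4
|r| > 1.5: v=12 (|r|=2), v=17 (|r|=4), v=21 (|r|=4), v=24 (|r|=4), v=25 (|r|=5), v=30 (|r|=5), v=31 (|r|=4) → 7

7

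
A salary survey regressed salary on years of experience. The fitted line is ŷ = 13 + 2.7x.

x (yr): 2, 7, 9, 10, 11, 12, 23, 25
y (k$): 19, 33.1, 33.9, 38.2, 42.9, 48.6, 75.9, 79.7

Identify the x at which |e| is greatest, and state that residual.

x=2: ŷ = 13 + 2.7·2 = 18.4; e = 19 − 18.4 = 0.6
x=7: ŷ = 13 + 2.7·7 = 31.9; e = 33.1 − 31.9 = 1.2
x=9: ŷ = 13 + 2.7·9 = 37.3; e = 33.9 − 37.3 = -3.4
x=10: ŷ = 13 + 2.7·10 = 40; e = 38.2 − 40 = -1.8
x=11: ŷ = 13 + 2.7·11 = 42.7; e = 42.9 − 42.7 = 0.2
x=12: ŷ = 13 + 2.7·12 = 45.4; e = 48.6 − 45.4 = 3.2
x=23: ŷ = 13 + 2.7·23 = 75.1; e = 75.9 − 75.1 = 0.8
x=25: ŷ = 13 + 2.7·25 = 80.5; e = 79.7 − 80.5 = -0.8
Largest |e| is 3.4 at x = 9, residual -3.4.

x = 9, e = -3.4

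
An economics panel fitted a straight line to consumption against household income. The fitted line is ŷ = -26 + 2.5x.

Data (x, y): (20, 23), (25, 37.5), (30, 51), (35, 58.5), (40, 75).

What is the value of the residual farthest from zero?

x=20: ŷ = -26 + 2.5·20 = 24; e = 23 − 24 = -1
x=25: ŷ = -26 + 2.5·25 = 36.5; e = 37.5 − 36.5 = 1
x=30: ŷ = -26 + 2.5·30 = 49; e = 51 − 49 = 2
x=35: ŷ = -26 + 2.5·35 = 61.5; e = 58.5 − 61.5 = -3
x=40: ŷ = -26 + 2.5·40 = 74; e = 75 − 74 = 1
Largest |e| is 3 at x = 35, residual -3.

e = -3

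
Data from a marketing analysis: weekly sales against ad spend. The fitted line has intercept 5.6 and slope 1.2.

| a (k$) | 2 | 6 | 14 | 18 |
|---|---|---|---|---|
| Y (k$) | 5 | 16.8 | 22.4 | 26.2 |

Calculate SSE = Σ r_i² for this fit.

a=2: ŷ = 5.6 + 1.2·2 = 8; r = 5 − 8 = -3
a=6: ŷ = 5.6 + 1.2·6 = 12.8; r = 16.8 − 12.8 = 4
a=14: ŷ = 5.6 + 1.2·14 = 22.4; r = 22.4 − 22.4 = 0
a=18: ŷ = 5.6 + 1.2·18 = 27.2; r = 26.2 − 27.2 = -1
SSE = 9 + 16 + 0 + 1 = 26

SSE = 26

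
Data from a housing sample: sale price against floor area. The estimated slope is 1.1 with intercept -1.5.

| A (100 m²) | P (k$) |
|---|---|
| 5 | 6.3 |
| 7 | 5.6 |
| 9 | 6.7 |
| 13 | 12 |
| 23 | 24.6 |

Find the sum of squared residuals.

SSE = 9.82

A=5: ŷ = -1.5 + 1.1·5 = 4; r = 6.3 − 4 = 2.3
A=7: ŷ = -1.5 + 1.1·7 = 6.2; r = 5.6 − 6.2 = -0.6
A=9: ŷ = -1.5 + 1.1·9 = 8.4; r = 6.7 − 8.4 = -1.7
A=13: ŷ = -1.5 + 1.1·13 = 12.8; r = 12 − 12.8 = -0.8
A=23: ŷ = -1.5 + 1.1·23 = 23.8; r = 24.6 − 23.8 = 0.8
SSE = 5.29 + 0.36 + 2.89 + 0.64 + 0.64 = 9.82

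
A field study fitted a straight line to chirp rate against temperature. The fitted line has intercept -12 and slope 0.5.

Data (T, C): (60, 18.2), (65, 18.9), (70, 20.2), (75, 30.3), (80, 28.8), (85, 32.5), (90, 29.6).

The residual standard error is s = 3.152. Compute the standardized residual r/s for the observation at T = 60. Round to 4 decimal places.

ŷ = -12 + 0.5·60 = 18
r = 18.2 − 18 = 0.2
r/s = 0.2 / 3.152 = 0.0635

0.0635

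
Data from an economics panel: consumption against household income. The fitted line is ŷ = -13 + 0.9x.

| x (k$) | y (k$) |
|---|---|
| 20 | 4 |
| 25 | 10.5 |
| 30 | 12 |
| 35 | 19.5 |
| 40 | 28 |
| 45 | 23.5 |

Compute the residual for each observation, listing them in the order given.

-1, 1, -2, 1, 5, -4

x=20: ŷ = -13 + 0.9·20 = 5; e = 4 − 5 = -1
x=25: ŷ = -13 + 0.9·25 = 9.5; e = 10.5 − 9.5 = 1
x=30: ŷ = -13 + 0.9·30 = 14; e = 12 − 14 = -2
x=35: ŷ = -13 + 0.9·35 = 18.5; e = 19.5 − 18.5 = 1
x=40: ŷ = -13 + 0.9·40 = 23; e = 28 − 23 = 5
x=45: ŷ = -13 + 0.9·45 = 27.5; e = 23.5 − 27.5 = -4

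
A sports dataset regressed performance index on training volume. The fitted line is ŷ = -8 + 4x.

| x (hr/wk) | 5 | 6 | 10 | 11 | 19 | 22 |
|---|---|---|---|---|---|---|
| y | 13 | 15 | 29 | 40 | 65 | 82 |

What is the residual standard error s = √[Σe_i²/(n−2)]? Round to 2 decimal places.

s = 3.16

x=5: ŷ = -8 + 4·5 = 12; e = 13 − 12 = 1
x=6: ŷ = -8 + 4·6 = 16; e = 15 − 16 = -1
x=10: ŷ = -8 + 4·10 = 32; e = 29 − 32 = -3
x=11: ŷ = -8 + 4·11 = 36; e = 40 − 36 = 4
x=19: ŷ = -8 + 4·19 = 68; e = 65 − 68 = -3
x=22: ŷ = -8 + 4·22 = 80; e = 82 − 80 = 2
SSE = 1 + 1 + 9 + 16 + 9 + 4 = 40
s = √(40/4) = √10 ≈ 3.16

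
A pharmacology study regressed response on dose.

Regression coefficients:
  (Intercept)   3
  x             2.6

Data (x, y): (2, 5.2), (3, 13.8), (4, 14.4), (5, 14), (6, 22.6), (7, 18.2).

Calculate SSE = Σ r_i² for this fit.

x=2: ŷ = 3 + 2.6·2 = 8.2; r = 5.2 − 8.2 = -3
x=3: ŷ = 3 + 2.6·3 = 10.8; r = 13.8 − 10.8 = 3
x=4: ŷ = 3 + 2.6·4 = 13.4; r = 14.4 − 13.4 = 1
x=5: ŷ = 3 + 2.6·5 = 16; r = 14 − 16 = -2
x=6: ŷ = 3 + 2.6·6 = 18.6; r = 22.6 − 18.6 = 4
x=7: ŷ = 3 + 2.6·7 = 21.2; r = 18.2 − 21.2 = -3
SSE = 9 + 9 + 1 + 4 + 16 + 9 = 48

SSE = 48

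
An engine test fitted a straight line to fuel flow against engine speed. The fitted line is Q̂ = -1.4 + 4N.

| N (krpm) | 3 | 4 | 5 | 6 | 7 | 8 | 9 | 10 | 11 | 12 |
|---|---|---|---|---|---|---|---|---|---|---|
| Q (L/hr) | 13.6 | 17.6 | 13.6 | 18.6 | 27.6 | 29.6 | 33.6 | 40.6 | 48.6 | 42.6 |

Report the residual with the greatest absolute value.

N=3: Q̂ = -1.4 + 4·3 = 10.6; e = 13.6 − 10.6 = 3
N=4: Q̂ = -1.4 + 4·4 = 14.6; e = 17.6 − 14.6 = 3
N=5: Q̂ = -1.4 + 4·5 = 18.6; e = 13.6 − 18.6 = -5
N=6: Q̂ = -1.4 + 4·6 = 22.6; e = 18.6 − 22.6 = -4
N=7: Q̂ = -1.4 + 4·7 = 26.6; e = 27.6 − 26.6 = 1
N=8: Q̂ = -1.4 + 4·8 = 30.6; e = 29.6 − 30.6 = -1
N=9: Q̂ = -1.4 + 4·9 = 34.6; e = 33.6 − 34.6 = -1
N=10: Q̂ = -1.4 + 4·10 = 38.6; e = 40.6 − 38.6 = 2
N=11: Q̂ = -1.4 + 4·11 = 42.6; e = 48.6 − 42.6 = 6
N=12: Q̂ = -1.4 + 4·12 = 46.6; e = 42.6 − 46.6 = -4
Largest |e| is 6 at N = 11, residual 6.

e = 6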